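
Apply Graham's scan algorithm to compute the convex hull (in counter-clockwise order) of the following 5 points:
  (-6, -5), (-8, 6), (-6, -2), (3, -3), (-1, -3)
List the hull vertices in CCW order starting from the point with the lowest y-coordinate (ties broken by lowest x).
Hull (CCW) = [(-6, -5), (3, -3), (-8, 6)]

Graham scan procedure:
  1. Find the pivot p₀ = point with lowest y (tie → lowest x): (-6, -5).
  2. Sort the remaining points by polar angle around p₀.
  3. Walk through sorted points, maintaining a stack; pop the top while the last three entries make a non-left turn (cross product ≤ 0).
  4. Final stack is the convex hull in CCW order: (-6, -5), (3, -3), (-8, 6).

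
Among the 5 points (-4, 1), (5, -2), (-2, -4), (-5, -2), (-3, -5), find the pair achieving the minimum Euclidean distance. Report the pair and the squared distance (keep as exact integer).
Pair = ((-2, -4), (-3, -5)); squared distance = 2

Compute all C(5, 2) = 10 pairwise squared distances (x_i − x_j)² + (y_i − y_j)². The minimum is 2, attained by the pair ((-2, -4), (-3, -5)).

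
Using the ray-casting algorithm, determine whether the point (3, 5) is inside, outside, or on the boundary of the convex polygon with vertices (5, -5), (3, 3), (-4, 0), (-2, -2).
The point (3, 5) lies strictly outside the polygon

Cast a horizontal ray to the right from the query point and count how many polygon edges it crosses (each edge strictly once or zero times, handled with the usual half-open convention). 
Parity of crossings → even ⇒ outside.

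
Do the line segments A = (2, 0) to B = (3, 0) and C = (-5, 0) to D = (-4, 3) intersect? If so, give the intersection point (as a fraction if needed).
No (intersection of containing lines falls outside at least one segment)

Parametrize and solve: t = -7, s = 0. At least one of these is outside [0, 1], so the segments do not intersect.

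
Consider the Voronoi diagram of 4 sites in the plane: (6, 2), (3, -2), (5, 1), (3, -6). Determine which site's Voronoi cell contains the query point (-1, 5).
Nearest site = (5, 1)

The Voronoi cell of site s contains exactly those query points closer to s than to any other site. Compute squared distances from q = (-1, 5) to each site:
  (5 − -1)² + (1 − 5)² = 52
  (6 − -1)² + (2 − 5)² = 58
  (3 − -1)² + (-2 − 5)² = 65
  (3 − -1)² + (-6 − 5)² = 137
Minimum is attained by (5, 1), so q lies in its Voronoi cell.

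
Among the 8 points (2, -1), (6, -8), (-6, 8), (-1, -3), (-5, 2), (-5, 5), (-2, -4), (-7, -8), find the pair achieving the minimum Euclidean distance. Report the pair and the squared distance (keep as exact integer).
Pair = ((-1, -3), (-2, -4)); squared distance = 2

Compute all C(8, 2) = 28 pairwise squared distances (x_i − x_j)² + (y_i − y_j)². The minimum is 2, attained by the pair ((-1, -3), (-2, -4)).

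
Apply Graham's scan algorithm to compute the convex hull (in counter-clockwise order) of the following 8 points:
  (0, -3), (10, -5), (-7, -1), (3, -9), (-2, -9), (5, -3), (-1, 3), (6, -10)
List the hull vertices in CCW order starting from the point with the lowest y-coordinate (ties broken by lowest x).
Hull (CCW) = [(6, -10), (10, -5), (-1, 3), (-7, -1), (-2, -9)]

Graham scan procedure:
  1. Find the pivot p₀ = point with lowest y (tie → lowest x): (6, -10).
  2. Sort the remaining points by polar angle around p₀.
  3. Walk through sorted points, maintaining a stack; pop the top while the last three entries make a non-left turn (cross product ≤ 0).
  4. Final stack is the convex hull in CCW order: (6, -10), (10, -5), (-1, 3), (-7, -1), (-2, -9).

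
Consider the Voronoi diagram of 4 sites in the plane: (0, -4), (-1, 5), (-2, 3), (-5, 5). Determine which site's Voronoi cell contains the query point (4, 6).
Nearest site = (-1, 5)

The Voronoi cell of site s contains exactly those query points closer to s than to any other site. Compute squared distances from q = (4, 6) to each site:
  (-1 − 4)² + (5 − 6)² = 26
  (-2 − 4)² + (3 − 6)² = 45
  (-5 − 4)² + (5 − 6)² = 82
  (0 − 4)² + (-4 − 6)² = 116
Minimum is attained by (-1, 5), so q lies in its Voronoi cell.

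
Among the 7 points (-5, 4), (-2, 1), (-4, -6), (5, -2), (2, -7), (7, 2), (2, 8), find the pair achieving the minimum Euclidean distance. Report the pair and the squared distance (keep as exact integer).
Pair = ((-5, 4), (-2, 1)); squared distance = 18

Compute all C(7, 2) = 21 pairwise squared distances (x_i − x_j)² + (y_i − y_j)². The minimum is 18, attained by the pair ((-5, 4), (-2, 1)).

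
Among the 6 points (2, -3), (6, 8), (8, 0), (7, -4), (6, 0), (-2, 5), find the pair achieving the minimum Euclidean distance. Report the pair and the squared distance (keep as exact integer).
Pair = ((8, 0), (6, 0)); squared distance = 4

Compute all C(6, 2) = 15 pairwise squared distances (x_i − x_j)² + (y_i − y_j)². The minimum is 4, attained by the pair ((8, 0), (6, 0)).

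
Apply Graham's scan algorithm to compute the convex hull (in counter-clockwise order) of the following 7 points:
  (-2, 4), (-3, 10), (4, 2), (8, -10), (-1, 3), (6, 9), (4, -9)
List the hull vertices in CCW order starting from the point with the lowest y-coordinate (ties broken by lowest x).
Hull (CCW) = [(8, -10), (6, 9), (-3, 10), (-2, 4), (4, -9)]

Graham scan procedure:
  1. Find the pivot p₀ = point with lowest y (tie → lowest x): (8, -10).
  2. Sort the remaining points by polar angle around p₀.
  3. Walk through sorted points, maintaining a stack; pop the top while the last three entries make a non-left turn (cross product ≤ 0).
  4. Final stack is the convex hull in CCW order: (8, -10), (6, 9), (-3, 10), (-2, 4), (4, -9).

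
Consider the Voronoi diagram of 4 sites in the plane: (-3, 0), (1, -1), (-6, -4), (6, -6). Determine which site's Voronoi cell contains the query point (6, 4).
Nearest site = (1, -1)

The Voronoi cell of site s contains exactly those query points closer to s than to any other site. Compute squared distances from q = (6, 4) to each site:
  (1 − 6)² + (-1 − 4)² = 50
  (-3 − 6)² + (0 − 4)² = 97
  (6 − 6)² + (-6 − 4)² = 100
  (-6 − 6)² + (-4 − 4)² = 208
Minimum is attained by (1, -1), so q lies in its Voronoi cell.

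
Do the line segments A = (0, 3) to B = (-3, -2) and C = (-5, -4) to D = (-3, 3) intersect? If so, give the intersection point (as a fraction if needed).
No (intersection of containing lines falls outside at least one segment)

Parametrize and solve: t = 21/11, s = -4/11. At least one of these is outside [0, 1], so the segments do not intersect.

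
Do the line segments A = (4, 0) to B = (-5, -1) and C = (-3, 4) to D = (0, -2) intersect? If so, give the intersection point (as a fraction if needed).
Yes; intersection at (-14/19, -10/19) (t = 10/19 on AB, s = 43/57 on CD)

Parametrize AB as A + t(B − A) = (4 + -9 t, 0 + -1 t) and CD as C + s(D − C) = (-3 + 3 s, 4 + -6 s). Solve the linear system for (t, s). Determinant = -57 ≠ 0, so a unique intersection of the containing lines exists. Solution: t = 10/19, s = 43/57 — both in [0, 1], so the segments cross. Intersection point: (-14/19, -10/19).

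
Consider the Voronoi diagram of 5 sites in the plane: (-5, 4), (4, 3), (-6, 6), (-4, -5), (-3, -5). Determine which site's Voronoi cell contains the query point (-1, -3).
Nearest site = (-3, -5)

The Voronoi cell of site s contains exactly those query points closer to s than to any other site. Compute squared distances from q = (-1, -3) to each site:
  (-3 − -1)² + (-5 − -3)² = 8
  (-4 − -1)² + (-5 − -3)² = 13
  (4 − -1)² + (3 − -3)² = 61
  (-5 − -1)² + (4 − -3)² = 65
  (-6 − -1)² + (6 − -3)² = 106
Minimum is attained by (-3, -5), so q lies in its Voronoi cell.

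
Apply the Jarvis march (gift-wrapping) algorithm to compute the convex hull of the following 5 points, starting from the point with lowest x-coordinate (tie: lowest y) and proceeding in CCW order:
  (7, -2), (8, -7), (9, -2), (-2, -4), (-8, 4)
Hull (CCW) = [(-8, 4), (-2, -4), (8, -7), (9, -2)]

Jarvis march: at each step, from the current hull vertex p, select the next vertex q as the point such that every other point lies strictly to the left of (or on) the directed line p → q. (Equivalently: for every other point r, the cross product (q − p) × (r − p) ≥ 0.)
Starting point (lowest x, tie lowest y): (-8, 4). Wrap until returning to start. Resulting hull: (-8, 4), (-2, -4), (8, -7), (9, -2).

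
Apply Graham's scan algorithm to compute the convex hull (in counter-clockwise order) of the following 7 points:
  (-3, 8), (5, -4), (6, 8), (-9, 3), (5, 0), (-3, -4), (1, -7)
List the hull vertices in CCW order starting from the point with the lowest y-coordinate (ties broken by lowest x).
Hull (CCW) = [(1, -7), (5, -4), (6, 8), (-3, 8), (-9, 3), (-3, -4)]

Graham scan procedure:
  1. Find the pivot p₀ = point with lowest y (tie → lowest x): (1, -7).
  2. Sort the remaining points by polar angle around p₀.
  3. Walk through sorted points, maintaining a stack; pop the top while the last three entries make a non-left turn (cross product ≤ 0).
  4. Final stack is the convex hull in CCW order: (1, -7), (5, -4), (6, 8), (-3, 8), (-9, 3), (-3, -4).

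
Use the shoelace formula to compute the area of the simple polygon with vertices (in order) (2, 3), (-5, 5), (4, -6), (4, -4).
Area = 63/2

Shoelace formula: Area = (1/2) |Σ_i (x_i · y_{i+1} − x_{i+1} · y_i)| (indices mod n). Compute each cross term:
  (2)(5) − (-5)(3) = 25
  (-5)(-6) − (4)(5) = 10
  (4)(-4) − (4)(-6) = 8
  (4)(3) − (2)(-4) = 20
Sum = 63, so (signed) Area = 63/2 = 63/2, |Area| = 63/2.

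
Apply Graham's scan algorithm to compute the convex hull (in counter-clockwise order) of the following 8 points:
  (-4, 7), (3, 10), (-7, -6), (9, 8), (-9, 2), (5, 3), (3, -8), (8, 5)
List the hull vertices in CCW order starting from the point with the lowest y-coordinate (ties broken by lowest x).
Hull (CCW) = [(3, -8), (8, 5), (9, 8), (3, 10), (-4, 7), (-9, 2), (-7, -6)]

Graham scan procedure:
  1. Find the pivot p₀ = point with lowest y (tie → lowest x): (3, -8).
  2. Sort the remaining points by polar angle around p₀.
  3. Walk through sorted points, maintaining a stack; pop the top while the last three entries make a non-left turn (cross product ≤ 0).
  4. Final stack is the convex hull in CCW order: (3, -8), (8, 5), (9, 8), (3, 10), (-4, 7), (-9, 2), (-7, -6).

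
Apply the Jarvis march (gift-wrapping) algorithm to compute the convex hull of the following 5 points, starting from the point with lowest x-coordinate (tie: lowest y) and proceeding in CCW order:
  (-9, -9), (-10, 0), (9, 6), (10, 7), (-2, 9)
Hull (CCW) = [(-10, 0), (-9, -9), (9, 6), (10, 7), (-2, 9)]

Jarvis march: at each step, from the current hull vertex p, select the next vertex q as the point such that every other point lies strictly to the left of (or on) the directed line p → q. (Equivalently: for every other point r, the cross product (q − p) × (r − p) ≥ 0.)
Starting point (lowest x, tie lowest y): (-10, 0). Wrap until returning to start. Resulting hull: (-10, 0), (-9, -9), (9, 6), (10, 7), (-2, 9).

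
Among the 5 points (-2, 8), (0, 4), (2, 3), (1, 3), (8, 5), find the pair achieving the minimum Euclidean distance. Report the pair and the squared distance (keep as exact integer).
Pair = ((2, 3), (1, 3)); squared distance = 1

Compute all C(5, 2) = 10 pairwise squared distances (x_i − x_j)² + (y_i − y_j)². The minimum is 1, attained by the pair ((2, 3), (1, 3)).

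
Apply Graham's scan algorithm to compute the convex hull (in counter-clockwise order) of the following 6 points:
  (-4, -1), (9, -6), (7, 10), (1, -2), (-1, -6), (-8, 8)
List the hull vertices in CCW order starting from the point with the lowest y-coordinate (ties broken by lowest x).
Hull (CCW) = [(-1, -6), (9, -6), (7, 10), (-8, 8), (-4, -1)]

Graham scan procedure:
  1. Find the pivot p₀ = point with lowest y (tie → lowest x): (-1, -6).
  2. Sort the remaining points by polar angle around p₀.
  3. Walk through sorted points, maintaining a stack; pop the top while the last three entries make a non-left turn (cross product ≤ 0).
  4. Final stack is the convex hull in CCW order: (-1, -6), (9, -6), (7, 10), (-8, 8), (-4, -1).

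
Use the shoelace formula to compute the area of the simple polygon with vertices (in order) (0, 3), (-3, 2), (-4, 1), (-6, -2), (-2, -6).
Area = 27

Shoelace formula: Area = (1/2) |Σ_i (x_i · y_{i+1} − x_{i+1} · y_i)| (indices mod n). Compute each cross term:
  (0)(2) − (-3)(3) = 9
  (-3)(1) − (-4)(2) = 5
  (-4)(-2) − (-6)(1) = 14
  (-6)(-6) − (-2)(-2) = 32
  (-2)(3) − (0)(-6) = -6
Sum = 54, so (signed) Area = 54/2 = 27, |Area| = 27.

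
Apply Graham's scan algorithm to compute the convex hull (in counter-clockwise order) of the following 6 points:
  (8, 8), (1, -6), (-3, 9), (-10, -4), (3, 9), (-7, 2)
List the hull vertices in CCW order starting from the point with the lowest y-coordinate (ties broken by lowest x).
Hull (CCW) = [(1, -6), (8, 8), (3, 9), (-3, 9), (-7, 2), (-10, -4)]

Graham scan procedure:
  1. Find the pivot p₀ = point with lowest y (tie → lowest x): (1, -6).
  2. Sort the remaining points by polar angle around p₀.
  3. Walk through sorted points, maintaining a stack; pop the top while the last three entries make a non-left turn (cross product ≤ 0).
  4. Final stack is the convex hull in CCW order: (1, -6), (8, 8), (3, 9), (-3, 9), (-7, 2), (-10, -4).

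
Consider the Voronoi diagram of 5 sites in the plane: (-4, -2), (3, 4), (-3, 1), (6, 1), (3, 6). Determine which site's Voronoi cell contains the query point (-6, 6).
Nearest site = (-3, 1)

The Voronoi cell of site s contains exactly those query points closer to s than to any other site. Compute squared distances from q = (-6, 6) to each site:
  (-3 − -6)² + (1 − 6)² = 34
  (-4 − -6)² + (-2 − 6)² = 68
  (3 − -6)² + (6 − 6)² = 81
  (3 − -6)² + (4 − 6)² = 85
  (6 − -6)² + (1 − 6)² = 169
Minimum is attained by (-3, 1), so q lies in its Voronoi cell.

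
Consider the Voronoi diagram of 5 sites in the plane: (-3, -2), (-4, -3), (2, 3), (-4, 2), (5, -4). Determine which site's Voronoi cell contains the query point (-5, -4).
Nearest site = (-4, -3)

The Voronoi cell of site s contains exactly those query points closer to s than to any other site. Compute squared distances from q = (-5, -4) to each site:
  (-4 − -5)² + (-3 − -4)² = 2
  (-3 − -5)² + (-2 − -4)² = 8
  (-4 − -5)² + (2 − -4)² = 37
  (2 − -5)² + (3 − -4)² = 98
  (5 − -5)² + (-4 − -4)² = 100
Minimum is attained by (-4, -3), so q lies in its Voronoi cell.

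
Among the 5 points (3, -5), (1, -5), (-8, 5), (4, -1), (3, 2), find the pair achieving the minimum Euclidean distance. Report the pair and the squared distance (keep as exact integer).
Pair = ((3, -5), (1, -5)); squared distance = 4

Compute all C(5, 2) = 10 pairwise squared distances (x_i − x_j)² + (y_i − y_j)². The minimum is 4, attained by the pair ((3, -5), (1, -5)).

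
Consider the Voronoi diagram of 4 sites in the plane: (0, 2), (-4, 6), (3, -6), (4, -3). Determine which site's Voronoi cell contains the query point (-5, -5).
Nearest site = (3, -6)

The Voronoi cell of site s contains exactly those query points closer to s than to any other site. Compute squared distances from q = (-5, -5) to each site:
  (3 − -5)² + (-6 − -5)² = 65
  (0 − -5)² + (2 − -5)² = 74
  (4 − -5)² + (-3 − -5)² = 85
  (-4 − -5)² + (6 − -5)² = 122
Minimum is attained by (3, -6), so q lies in its Voronoi cell.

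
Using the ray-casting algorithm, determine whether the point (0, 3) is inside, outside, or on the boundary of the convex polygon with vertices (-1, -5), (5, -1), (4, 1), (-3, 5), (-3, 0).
The point (0, 3) lies strictly inside the polygon

Cast a horizontal ray to the right from the query point and count how many polygon edges it crosses (each edge strictly once or zero times, handled with the usual half-open convention). 
Parity of crossings → odd ⇒ inside.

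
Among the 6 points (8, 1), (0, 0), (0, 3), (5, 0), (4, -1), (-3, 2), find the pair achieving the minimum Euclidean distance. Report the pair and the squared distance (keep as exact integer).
Pair = ((5, 0), (4, -1)); squared distance = 2

Compute all C(6, 2) = 15 pairwise squared distances (x_i − x_j)² + (y_i − y_j)². The minimum is 2, attained by the pair ((5, 0), (4, -1)).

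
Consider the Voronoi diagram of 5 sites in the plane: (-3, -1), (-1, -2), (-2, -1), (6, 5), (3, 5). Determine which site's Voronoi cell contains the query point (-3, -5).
Nearest site = (-1, -2)

The Voronoi cell of site s contains exactly those query points closer to s than to any other site. Compute squared distances from q = (-3, -5) to each site:
  (-1 − -3)² + (-2 − -5)² = 13
  (-3 − -3)² + (-1 − -5)² = 16
  (-2 − -3)² + (-1 − -5)² = 17
  (3 − -3)² + (5 − -5)² = 136
  (6 − -3)² + (5 − -5)² = 181
Minimum is attained by (-1, -2), so q lies in its Voronoi cell.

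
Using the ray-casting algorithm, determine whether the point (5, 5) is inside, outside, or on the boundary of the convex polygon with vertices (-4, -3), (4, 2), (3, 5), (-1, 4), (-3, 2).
The point (5, 5) lies strictly outside the polygon

Cast a horizontal ray to the right from the query point and count how many polygon edges it crosses (each edge strictly once or zero times, handled with the usual half-open convention). 
Parity of crossings → even ⇒ outside.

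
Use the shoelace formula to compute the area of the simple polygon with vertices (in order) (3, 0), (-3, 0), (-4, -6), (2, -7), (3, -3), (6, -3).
Area = 91/2

Shoelace formula: Area = (1/2) |Σ_i (x_i · y_{i+1} − x_{i+1} · y_i)| (indices mod n). Compute each cross term:
  (3)(0) − (-3)(0) = 0
  (-3)(-6) − (-4)(0) = 18
  (-4)(-7) − (2)(-6) = 40
  (2)(-3) − (3)(-7) = 15
  (3)(-3) − (6)(-3) = 9
  (6)(0) − (3)(-3) = 9
Sum = 91, so (signed) Area = 91/2 = 91/2, |Area| = 91/2.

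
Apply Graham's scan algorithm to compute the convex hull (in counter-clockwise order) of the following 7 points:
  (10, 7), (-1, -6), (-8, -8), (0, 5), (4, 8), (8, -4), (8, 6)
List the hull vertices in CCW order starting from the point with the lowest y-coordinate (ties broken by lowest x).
Hull (CCW) = [(-8, -8), (8, -4), (10, 7), (4, 8), (0, 5)]

Graham scan procedure:
  1. Find the pivot p₀ = point with lowest y (tie → lowest x): (-8, -8).
  2. Sort the remaining points by polar angle around p₀.
  3. Walk through sorted points, maintaining a stack; pop the top while the last three entries make a non-left turn (cross product ≤ 0).
  4. Final stack is the convex hull in CCW order: (-8, -8), (8, -4), (10, 7), (4, 8), (0, 5).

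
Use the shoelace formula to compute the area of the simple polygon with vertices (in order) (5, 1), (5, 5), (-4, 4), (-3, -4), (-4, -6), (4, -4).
Area = 77

Shoelace formula: Area = (1/2) |Σ_i (x_i · y_{i+1} − x_{i+1} · y_i)| (indices mod n). Compute each cross term:
  (5)(5) − (5)(1) = 20
  (5)(4) − (-4)(5) = 40
  (-4)(-4) − (-3)(4) = 28
  (-3)(-6) − (-4)(-4) = 2
  (-4)(-4) − (4)(-6) = 40
  (4)(1) − (5)(-4) = 24
Sum = 154, so (signed) Area = 154/2 = 77, |Area| = 77.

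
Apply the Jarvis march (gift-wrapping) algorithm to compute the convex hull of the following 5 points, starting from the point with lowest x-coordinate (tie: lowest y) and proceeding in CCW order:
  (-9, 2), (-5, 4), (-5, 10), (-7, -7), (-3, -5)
Hull (CCW) = [(-9, 2), (-7, -7), (-3, -5), (-5, 10)]

Jarvis march: at each step, from the current hull vertex p, select the next vertex q as the point such that every other point lies strictly to the left of (or on) the directed line p → q. (Equivalently: for every other point r, the cross product (q − p) × (r − p) ≥ 0.)
Starting point (lowest x, tie lowest y): (-9, 2). Wrap until returning to start. Resulting hull: (-9, 2), (-7, -7), (-3, -5), (-5, 10).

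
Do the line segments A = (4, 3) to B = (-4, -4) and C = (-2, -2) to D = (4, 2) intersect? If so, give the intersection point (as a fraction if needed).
Yes; intersection at (-4/5, -6/5) (t = 3/5 on AB, s = 1/5 on CD)

Parametrize AB as A + t(B − A) = (4 + -8 t, 3 + -7 t) and CD as C + s(D − C) = (-2 + 6 s, -2 + 4 s). Solve the linear system for (t, s). Determinant = -10 ≠ 0, so a unique intersection of the containing lines exists. Solution: t = 3/5, s = 1/5 — both in [0, 1], so the segments cross. Intersection point: (-4/5, -6/5).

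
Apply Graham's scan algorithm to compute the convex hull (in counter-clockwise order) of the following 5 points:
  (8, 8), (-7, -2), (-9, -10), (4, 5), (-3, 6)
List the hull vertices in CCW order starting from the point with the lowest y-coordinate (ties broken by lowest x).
Hull (CCW) = [(-9, -10), (8, 8), (-3, 6), (-7, -2)]

Graham scan procedure:
  1. Find the pivot p₀ = point with lowest y (tie → lowest x): (-9, -10).
  2. Sort the remaining points by polar angle around p₀.
  3. Walk through sorted points, maintaining a stack; pop the top while the last three entries make a non-left turn (cross product ≤ 0).
  4. Final stack is the convex hull in CCW order: (-9, -10), (8, 8), (-3, 6), (-7, -2).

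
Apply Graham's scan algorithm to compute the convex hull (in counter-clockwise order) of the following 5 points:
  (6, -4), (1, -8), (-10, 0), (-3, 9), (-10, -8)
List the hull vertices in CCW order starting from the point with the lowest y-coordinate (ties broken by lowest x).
Hull (CCW) = [(-10, -8), (1, -8), (6, -4), (-3, 9), (-10, 0)]

Graham scan procedure:
  1. Find the pivot p₀ = point with lowest y (tie → lowest x): (-10, -8).
  2. Sort the remaining points by polar angle around p₀.
  3. Walk through sorted points, maintaining a stack; pop the top while the last three entries make a non-left turn (cross product ≤ 0).
  4. Final stack is the convex hull in CCW order: (-10, -8), (1, -8), (6, -4), (-3, 9), (-10, 0).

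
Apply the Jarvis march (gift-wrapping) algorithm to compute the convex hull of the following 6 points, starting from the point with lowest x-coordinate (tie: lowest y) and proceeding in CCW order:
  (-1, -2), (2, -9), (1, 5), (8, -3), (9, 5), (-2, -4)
Hull (CCW) = [(-2, -4), (2, -9), (8, -3), (9, 5), (1, 5)]

Jarvis march: at each step, from the current hull vertex p, select the next vertex q as the point such that every other point lies strictly to the left of (or on) the directed line p → q. (Equivalently: for every other point r, the cross product (q − p) × (r − p) ≥ 0.)
Starting point (lowest x, tie lowest y): (-2, -4). Wrap until returning to start. Resulting hull: (-2, -4), (2, -9), (8, -3), (9, 5), (1, 5).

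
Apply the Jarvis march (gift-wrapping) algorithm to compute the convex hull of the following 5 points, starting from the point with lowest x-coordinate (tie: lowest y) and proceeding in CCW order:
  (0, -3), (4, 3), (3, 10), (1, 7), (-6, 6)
Hull (CCW) = [(-6, 6), (0, -3), (4, 3), (3, 10)]

Jarvis march: at each step, from the current hull vertex p, select the next vertex q as the point such that every other point lies strictly to the left of (or on) the directed line p → q. (Equivalently: for every other point r, the cross product (q − p) × (r − p) ≥ 0.)
Starting point (lowest x, tie lowest y): (-6, 6). Wrap until returning to start. Resulting hull: (-6, 6), (0, -3), (4, 3), (3, 10).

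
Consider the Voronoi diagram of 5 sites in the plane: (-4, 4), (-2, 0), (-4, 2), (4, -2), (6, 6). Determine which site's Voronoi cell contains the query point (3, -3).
Nearest site = (4, -2)

The Voronoi cell of site s contains exactly those query points closer to s than to any other site. Compute squared distances from q = (3, -3) to each site:
  (4 − 3)² + (-2 − -3)² = 2
  (-2 − 3)² + (0 − -3)² = 34
  (-4 − 3)² + (2 − -3)² = 74
  (6 − 3)² + (6 − -3)² = 90
  (-4 − 3)² + (4 − -3)² = 98
Minimum is attained by (4, -2), so q lies in its Voronoi cell.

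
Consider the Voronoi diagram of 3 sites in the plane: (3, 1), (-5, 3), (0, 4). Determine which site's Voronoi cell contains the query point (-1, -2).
Nearest site = (3, 1)

The Voronoi cell of site s contains exactly those query points closer to s than to any other site. Compute squared distances from q = (-1, -2) to each site:
  (3 − -1)² + (1 − -2)² = 25
  (0 − -1)² + (4 − -2)² = 37
  (-5 − -1)² + (3 − -2)² = 41
Minimum is attained by (3, 1), so q lies in its Voronoi cell.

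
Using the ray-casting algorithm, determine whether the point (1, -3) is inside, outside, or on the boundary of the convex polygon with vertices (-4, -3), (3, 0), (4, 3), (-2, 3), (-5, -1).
The point (1, -3) lies strictly outside the polygon

Cast a horizontal ray to the right from the query point and count how many polygon edges it crosses (each edge strictly once or zero times, handled with the usual half-open convention). 
Parity of crossings → even ⇒ outside.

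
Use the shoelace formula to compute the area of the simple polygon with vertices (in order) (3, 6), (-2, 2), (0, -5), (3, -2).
Area = 67/2

Shoelace formula: Area = (1/2) |Σ_i (x_i · y_{i+1} − x_{i+1} · y_i)| (indices mod n). Compute each cross term:
  (3)(2) − (-2)(6) = 18
  (-2)(-5) − (0)(2) = 10
  (0)(-2) − (3)(-5) = 15
  (3)(6) − (3)(-2) = 24
Sum = 67, so (signed) Area = 67/2 = 67/2, |Area| = 67/2.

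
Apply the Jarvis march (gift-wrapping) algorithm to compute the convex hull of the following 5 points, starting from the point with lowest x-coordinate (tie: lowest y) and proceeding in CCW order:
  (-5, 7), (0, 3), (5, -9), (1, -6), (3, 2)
Hull (CCW) = [(-5, 7), (1, -6), (5, -9), (3, 2)]

Jarvis march: at each step, from the current hull vertex p, select the next vertex q as the point such that every other point lies strictly to the left of (or on) the directed line p → q. (Equivalently: for every other point r, the cross product (q − p) × (r − p) ≥ 0.)
Starting point (lowest x, tie lowest y): (-5, 7). Wrap until returning to start. Resulting hull: (-5, 7), (1, -6), (5, -9), (3, 2).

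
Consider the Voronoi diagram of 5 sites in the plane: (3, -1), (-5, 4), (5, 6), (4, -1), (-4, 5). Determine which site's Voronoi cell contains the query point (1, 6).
Nearest site = (5, 6)

The Voronoi cell of site s contains exactly those query points closer to s than to any other site. Compute squared distances from q = (1, 6) to each site:
  (5 − 1)² + (6 − 6)² = 16
  (-4 − 1)² + (5 − 6)² = 26
  (-5 − 1)² + (4 − 6)² = 40
  (3 − 1)² + (-1 − 6)² = 53
  (4 − 1)² + (-1 − 6)² = 58
Minimum is attained by (5, 6), so q lies in its Voronoi cell.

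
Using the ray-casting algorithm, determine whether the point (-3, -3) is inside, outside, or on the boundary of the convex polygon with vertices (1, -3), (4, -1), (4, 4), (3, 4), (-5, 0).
The point (-3, -3) lies strictly outside the polygon

Cast a horizontal ray to the right from the query point and count how many polygon edges it crosses (each edge strictly once or zero times, handled with the usual half-open convention). 
Parity of crossings → even ⇒ outside.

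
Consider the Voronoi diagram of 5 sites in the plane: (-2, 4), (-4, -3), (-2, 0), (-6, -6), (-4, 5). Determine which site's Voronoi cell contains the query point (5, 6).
Nearest site = (-2, 4)

The Voronoi cell of site s contains exactly those query points closer to s than to any other site. Compute squared distances from q = (5, 6) to each site:
  (-2 − 5)² + (4 − 6)² = 53
  (-4 − 5)² + (5 − 6)² = 82
  (-2 − 5)² + (0 − 6)² = 85
  (-4 − 5)² + (-3 − 6)² = 162
  (-6 − 5)² + (-6 − 6)² = 265
Minimum is attained by (-2, 4), so q lies in its Voronoi cell.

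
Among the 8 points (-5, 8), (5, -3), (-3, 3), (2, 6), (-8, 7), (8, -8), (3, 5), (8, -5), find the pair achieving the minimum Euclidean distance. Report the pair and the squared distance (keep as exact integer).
Pair = ((2, 6), (3, 5)); squared distance = 2

Compute all C(8, 2) = 28 pairwise squared distances (x_i − x_j)² + (y_i − y_j)². The minimum is 2, attained by the pair ((2, 6), (3, 5)).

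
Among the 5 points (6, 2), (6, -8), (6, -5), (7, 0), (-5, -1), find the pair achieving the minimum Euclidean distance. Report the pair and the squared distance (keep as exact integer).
Pair = ((6, 2), (7, 0)); squared distance = 5

Compute all C(5, 2) = 10 pairwise squared distances (x_i − x_j)² + (y_i − y_j)². The minimum is 5, attained by the pair ((6, 2), (7, 0)).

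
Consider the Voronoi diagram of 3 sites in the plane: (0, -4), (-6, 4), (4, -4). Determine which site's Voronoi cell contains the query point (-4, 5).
Nearest site = (-6, 4)

The Voronoi cell of site s contains exactly those query points closer to s than to any other site. Compute squared distances from q = (-4, 5) to each site:
  (-6 − -4)² + (4 − 5)² = 5
  (0 − -4)² + (-4 − 5)² = 97
  (4 − -4)² + (-4 − 5)² = 145
Minimum is attained by (-6, 4), so q lies in its Voronoi cell.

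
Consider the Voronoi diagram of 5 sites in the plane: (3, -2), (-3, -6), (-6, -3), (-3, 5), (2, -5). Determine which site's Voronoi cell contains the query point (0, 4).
Nearest site = (-3, 5)

The Voronoi cell of site s contains exactly those query points closer to s than to any other site. Compute squared distances from q = (0, 4) to each site:
  (-3 − 0)² + (5 − 4)² = 10
  (3 − 0)² + (-2 − 4)² = 45
  (-6 − 0)² + (-3 − 4)² = 85
  (2 − 0)² + (-5 − 4)² = 85
  (-3 − 0)² + (-6 − 4)² = 109
Minimum is attained by (-3, 5), so q lies in its Voronoi cell.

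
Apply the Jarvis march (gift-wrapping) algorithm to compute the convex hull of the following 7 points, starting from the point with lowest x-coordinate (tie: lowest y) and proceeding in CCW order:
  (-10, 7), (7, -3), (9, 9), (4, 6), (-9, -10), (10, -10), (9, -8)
Hull (CCW) = [(-10, 7), (-9, -10), (10, -10), (9, 9)]

Jarvis march: at each step, from the current hull vertex p, select the next vertex q as the point such that every other point lies strictly to the left of (or on) the directed line p → q. (Equivalently: for every other point r, the cross product (q − p) × (r − p) ≥ 0.)
Starting point (lowest x, tie lowest y): (-10, 7). Wrap until returning to start. Resulting hull: (-10, 7), (-9, -10), (10, -10), (9, 9).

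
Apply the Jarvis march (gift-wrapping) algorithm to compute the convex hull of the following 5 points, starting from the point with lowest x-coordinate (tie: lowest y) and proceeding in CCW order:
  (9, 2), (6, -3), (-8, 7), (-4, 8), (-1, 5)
Hull (CCW) = [(-8, 7), (6, -3), (9, 2), (-4, 8)]

Jarvis march: at each step, from the current hull vertex p, select the next vertex q as the point such that every other point lies strictly to the left of (or on) the directed line p → q. (Equivalently: for every other point r, the cross product (q − p) × (r − p) ≥ 0.)
Starting point (lowest x, tie lowest y): (-8, 7). Wrap until returning to start. Resulting hull: (-8, 7), (6, -3), (9, 2), (-4, 8).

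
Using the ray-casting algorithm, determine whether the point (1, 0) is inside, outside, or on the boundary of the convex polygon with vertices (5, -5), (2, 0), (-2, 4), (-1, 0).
The point (1, 0) lies strictly inside the polygon

Cast a horizontal ray to the right from the query point and count how many polygon edges it crosses (each edge strictly once or zero times, handled with the usual half-open convention). 
Parity of crossings → odd ⇒ inside.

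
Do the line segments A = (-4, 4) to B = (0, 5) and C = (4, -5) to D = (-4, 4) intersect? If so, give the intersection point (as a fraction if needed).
Yes; intersection at (-4, 4) (t = 0 on AB, s = 1 on CD)

Parametrize AB as A + t(B − A) = (-4 + 4 t, 4 + 1 t) and CD as C + s(D − C) = (4 + -8 s, -5 + 9 s). Solve the linear system for (t, s). Determinant = -44 ≠ 0, so a unique intersection of the containing lines exists. Solution: t = 0, s = 1 — both in [0, 1], so the segments cross. Intersection point: (-4, 4).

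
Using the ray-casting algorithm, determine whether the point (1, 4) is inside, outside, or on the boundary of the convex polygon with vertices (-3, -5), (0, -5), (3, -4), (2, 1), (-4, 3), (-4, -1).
The point (1, 4) lies strictly outside the polygon

Cast a horizontal ray to the right from the query point and count how many polygon edges it crosses (each edge strictly once or zero times, handled with the usual half-open convention). 
Parity of crossings → even ⇒ outside.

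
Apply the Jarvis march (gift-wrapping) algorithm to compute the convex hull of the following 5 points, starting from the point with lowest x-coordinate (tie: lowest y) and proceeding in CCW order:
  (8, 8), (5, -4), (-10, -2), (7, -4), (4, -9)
Hull (CCW) = [(-10, -2), (4, -9), (7, -4), (8, 8)]

Jarvis march: at each step, from the current hull vertex p, select the next vertex q as the point such that every other point lies strictly to the left of (or on) the directed line p → q. (Equivalently: for every other point r, the cross product (q − p) × (r − p) ≥ 0.)
Starting point (lowest x, tie lowest y): (-10, -2). Wrap until returning to start. Resulting hull: (-10, -2), (4, -9), (7, -4), (8, 8).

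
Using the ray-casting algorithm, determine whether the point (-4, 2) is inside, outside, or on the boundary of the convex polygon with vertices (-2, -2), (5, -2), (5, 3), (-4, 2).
The point (-4, 2) lies on the polygon boundary

Boundary check: the query satisfies the collinearity and bounding-box conditions for some polygon edge, so it lies exactly on the boundary.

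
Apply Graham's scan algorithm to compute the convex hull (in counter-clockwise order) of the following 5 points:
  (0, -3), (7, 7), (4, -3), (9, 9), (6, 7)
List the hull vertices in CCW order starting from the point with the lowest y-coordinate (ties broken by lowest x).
Hull (CCW) = [(0, -3), (4, -3), (9, 9), (6, 7)]

Graham scan procedure:
  1. Find the pivot p₀ = point with lowest y (tie → lowest x): (0, -3).
  2. Sort the remaining points by polar angle around p₀.
  3. Walk through sorted points, maintaining a stack; pop the top while the last three entries make a non-left turn (cross product ≤ 0).
  4. Final stack is the convex hull in CCW order: (0, -3), (4, -3), (9, 9), (6, 7).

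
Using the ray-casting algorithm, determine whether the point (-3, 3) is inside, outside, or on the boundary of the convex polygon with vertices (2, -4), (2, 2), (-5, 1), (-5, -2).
The point (-3, 3) lies strictly outside the polygon

Cast a horizontal ray to the right from the query point and count how many polygon edges it crosses (each edge strictly once or zero times, handled with the usual half-open convention). 
Parity of crossings → even ⇒ outside.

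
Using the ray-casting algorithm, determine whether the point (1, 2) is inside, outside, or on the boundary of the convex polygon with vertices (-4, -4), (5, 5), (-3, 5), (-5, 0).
The point (1, 2) lies strictly inside the polygon

Cast a horizontal ray to the right from the query point and count how many polygon edges it crosses (each edge strictly once or zero times, handled with the usual half-open convention). 
Parity of crossings → odd ⇒ inside.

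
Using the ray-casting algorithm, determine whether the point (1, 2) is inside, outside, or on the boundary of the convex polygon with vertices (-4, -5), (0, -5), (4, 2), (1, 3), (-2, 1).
The point (1, 2) lies strictly inside the polygon

Cast a horizontal ray to the right from the query point and count how many polygon edges it crosses (each edge strictly once or zero times, handled with the usual half-open convention). 
Parity of crossings → odd ⇒ inside.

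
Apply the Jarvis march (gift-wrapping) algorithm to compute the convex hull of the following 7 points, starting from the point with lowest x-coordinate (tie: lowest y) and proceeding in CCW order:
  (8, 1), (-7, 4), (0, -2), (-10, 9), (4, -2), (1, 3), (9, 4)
Hull (CCW) = [(-10, 9), (-7, 4), (0, -2), (4, -2), (8, 1), (9, 4)]

Jarvis march: at each step, from the current hull vertex p, select the next vertex q as the point such that every other point lies strictly to the left of (or on) the directed line p → q. (Equivalently: for every other point r, the cross product (q − p) × (r − p) ≥ 0.)
Starting point (lowest x, tie lowest y): (-10, 9). Wrap until returning to start. Resulting hull: (-10, 9), (-7, 4), (0, -2), (4, -2), (8, 1), (9, 4).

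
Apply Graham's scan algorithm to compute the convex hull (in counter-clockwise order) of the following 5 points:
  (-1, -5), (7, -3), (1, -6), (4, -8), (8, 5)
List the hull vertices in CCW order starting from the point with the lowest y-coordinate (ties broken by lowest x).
Hull (CCW) = [(4, -8), (7, -3), (8, 5), (-1, -5)]

Graham scan procedure:
  1. Find the pivot p₀ = point with lowest y (tie → lowest x): (4, -8).
  2. Sort the remaining points by polar angle around p₀.
  3. Walk through sorted points, maintaining a stack; pop the top while the last three entries make a non-left turn (cross product ≤ 0).
  4. Final stack is the convex hull in CCW order: (4, -8), (7, -3), (8, 5), (-1, -5).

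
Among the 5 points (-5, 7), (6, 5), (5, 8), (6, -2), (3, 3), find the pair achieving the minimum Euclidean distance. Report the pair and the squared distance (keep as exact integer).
Pair = ((6, 5), (5, 8)); squared distance = 10

Compute all C(5, 2) = 10 pairwise squared distances (x_i − x_j)² + (y_i − y_j)². The minimum is 10, attained by the pair ((6, 5), (5, 8)).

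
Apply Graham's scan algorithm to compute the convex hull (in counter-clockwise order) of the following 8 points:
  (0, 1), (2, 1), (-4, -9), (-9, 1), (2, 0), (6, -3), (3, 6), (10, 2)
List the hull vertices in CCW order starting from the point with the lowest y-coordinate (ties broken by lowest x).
Hull (CCW) = [(-4, -9), (6, -3), (10, 2), (3, 6), (-9, 1)]

Graham scan procedure:
  1. Find the pivot p₀ = point with lowest y (tie → lowest x): (-4, -9).
  2. Sort the remaining points by polar angle around p₀.
  3. Walk through sorted points, maintaining a stack; pop the top while the last three entries make a non-left turn (cross product ≤ 0).
  4. Final stack is the convex hull in CCW order: (-4, -9), (6, -3), (10, 2), (3, 6), (-9, 1).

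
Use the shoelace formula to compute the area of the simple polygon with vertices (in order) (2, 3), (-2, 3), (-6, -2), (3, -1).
Area = 57/2

Shoelace formula: Area = (1/2) |Σ_i (x_i · y_{i+1} − x_{i+1} · y_i)| (indices mod n). Compute each cross term:
  (2)(3) − (-2)(3) = 12
  (-2)(-2) − (-6)(3) = 22
  (-6)(-1) − (3)(-2) = 12
  (3)(3) − (2)(-1) = 11
Sum = 57, so (signed) Area = 57/2 = 57/2, |Area| = 57/2.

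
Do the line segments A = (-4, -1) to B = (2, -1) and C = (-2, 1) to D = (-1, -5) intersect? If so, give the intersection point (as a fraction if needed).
Yes; intersection at (-5/3, -1) (t = 7/18 on AB, s = 1/3 on CD)

Parametrize AB as A + t(B − A) = (-4 + 6 t, -1 + 0 t) and CD as C + s(D − C) = (-2 + 1 s, 1 + -6 s). Solve the linear system for (t, s). Determinant = 36 ≠ 0, so a unique intersection of the containing lines exists. Solution: t = 7/18, s = 1/3 — both in [0, 1], so the segments cross. Intersection point: (-5/3, -1).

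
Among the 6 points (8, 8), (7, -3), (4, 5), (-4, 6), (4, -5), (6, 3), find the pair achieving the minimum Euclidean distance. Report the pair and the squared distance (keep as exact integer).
Pair = ((4, 5), (6, 3)); squared distance = 8

Compute all C(6, 2) = 15 pairwise squared distances (x_i − x_j)² + (y_i − y_j)². The minimum is 8, attained by the pair ((4, 5), (6, 3)).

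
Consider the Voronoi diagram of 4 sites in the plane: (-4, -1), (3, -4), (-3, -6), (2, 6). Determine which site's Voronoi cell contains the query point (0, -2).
Nearest site = (3, -4)

The Voronoi cell of site s contains exactly those query points closer to s than to any other site. Compute squared distances from q = (0, -2) to each site:
  (3 − 0)² + (-4 − -2)² = 13
  (-4 − 0)² + (-1 − -2)² = 17
  (-3 − 0)² + (-6 − -2)² = 25
  (2 − 0)² + (6 − -2)² = 68
Minimum is attained by (3, -4), so q lies in its Voronoi cell.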